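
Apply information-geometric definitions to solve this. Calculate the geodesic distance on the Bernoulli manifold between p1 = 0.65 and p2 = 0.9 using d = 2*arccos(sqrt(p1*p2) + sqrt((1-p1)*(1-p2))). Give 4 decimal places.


Geodesic distance on Bernoulli manifold:
d(p1,p2) = 2*arccos(sqrt(p1*p2) + sqrt((1-p1)*(1-p2))).
sqrt(p1*p2) = sqrt(0.65*0.9) = 0.764853.
sqrt((1-p1)*(1-p2)) = sqrt(0.35*0.1) = 0.187083.
arg = 0.764853 + 0.187083 = 0.951936.
d = 2*arccos(0.951936) = 0.6226

0.6226


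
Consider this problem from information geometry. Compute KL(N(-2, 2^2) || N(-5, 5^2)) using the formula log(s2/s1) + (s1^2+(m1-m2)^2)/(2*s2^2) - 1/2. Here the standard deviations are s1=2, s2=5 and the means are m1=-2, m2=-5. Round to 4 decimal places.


KL divergence between normal distributions:
KL = log(s2/s1) + (s1^2 + (m1-m2)^2)/(2*s2^2) - 1/2.
log(5/2) = 0.916291.
(2^2 + (-2--5)^2)/(2*5^2) = (4 + 9)/50 = 0.26.
KL = 0.916291 + 0.26 - 0.5 = 0.6763

0.6763


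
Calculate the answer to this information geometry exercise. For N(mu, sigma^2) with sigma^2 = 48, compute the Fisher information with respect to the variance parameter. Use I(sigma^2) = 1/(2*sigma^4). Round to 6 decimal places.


Fisher information for variance: I(sigma^2) = 1/(2*sigma^4).
sigma^2 = 48, so sigma^4 = 2304.
I = 1/(2*2304) = 1/4608 = 0.000217

0.000217


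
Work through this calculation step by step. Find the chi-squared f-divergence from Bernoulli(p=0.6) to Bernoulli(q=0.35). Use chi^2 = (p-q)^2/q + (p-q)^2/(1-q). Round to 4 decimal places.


Chi-squared divergence between Bernoulli distributions:
chi^2 = (p-q)^2/q + (p-q)^2/(1-q).
p = 0.6, q = 0.35, p-q = 0.25.
(p-q)^2 = 0.0625.
term1 = 0.0625/0.35 = 0.178571.
term2 = 0.0625/0.65 = 0.096154.
chi^2 = 0.178571 + 0.096154 = 0.2747

0.2747


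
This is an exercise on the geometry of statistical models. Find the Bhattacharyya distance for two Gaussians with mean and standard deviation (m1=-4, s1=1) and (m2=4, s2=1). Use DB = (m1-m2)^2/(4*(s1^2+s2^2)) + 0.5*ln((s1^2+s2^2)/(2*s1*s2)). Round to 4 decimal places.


Bhattacharyya distance between two Gaussians:
DB = (m1-m2)^2/(4*(s1^2+s2^2)) + (1/2)*ln((s1^2+s2^2)/(2*s1*s2)).
(m1-m2)^2 = (-8)^2 = 64.
s1^2+s2^2 = 1 + 1 = 2.
term1 = 64/8 = 8.0.
term2 = 0.5*ln(2/2.0) = 0.0.
DB = 8.0 + 0.0 = 8.0000

8.0000


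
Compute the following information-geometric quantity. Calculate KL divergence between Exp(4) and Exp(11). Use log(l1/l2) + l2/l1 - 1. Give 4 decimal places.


KL divergence for exponential family:
KL = log(l1/l2) + l2/l1 - 1.
log(4/11) = -1.011601.
11/4 = 2.75.
KL = -1.011601 + 2.75 - 1 = 0.7384

0.7384


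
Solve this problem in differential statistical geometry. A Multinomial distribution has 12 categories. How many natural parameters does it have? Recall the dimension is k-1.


Exponential family dimension calculation:
For Multinomial with k=12 categories, dim = k-1 = 11.

11


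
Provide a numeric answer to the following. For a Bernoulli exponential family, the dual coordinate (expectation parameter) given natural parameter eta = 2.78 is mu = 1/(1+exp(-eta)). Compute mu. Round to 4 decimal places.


Dual coordinate (expectation parameter) for Bernoulli:
mu = 1/(1+exp(-eta)).
eta = 2.78.
exp(-eta) = exp(-2.78) = 0.062039.
mu = 1/(1+0.062039) = 0.9416

0.9416


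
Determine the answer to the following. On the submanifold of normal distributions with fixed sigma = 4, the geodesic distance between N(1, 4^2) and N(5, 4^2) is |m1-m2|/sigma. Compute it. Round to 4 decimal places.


On the fixed-variance normal subfamily, geodesic distance = |m1-m2|/sigma.
|1 - 5| = 4.
sigma = 4.
d = 4/4 = 1.0000

1.0000


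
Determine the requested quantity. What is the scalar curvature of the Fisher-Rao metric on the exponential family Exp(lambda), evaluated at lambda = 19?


This family has a single free parameter, so its statistical manifold
is 1-dimensional. The Riemann curvature tensor of any 1-dimensional
Riemannian manifold vanishes identically, so R = 0.

0


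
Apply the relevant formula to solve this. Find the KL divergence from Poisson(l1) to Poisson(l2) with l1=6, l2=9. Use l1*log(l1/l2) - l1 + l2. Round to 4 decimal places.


KL divergence for Poisson:
KL = l1*log(l1/l2) - l1 + l2.
l1 = 6, l2 = 9.
log(6/9) = -0.405465.
l1*log(l1/l2) = 6 * -0.405465 = -2.432791.
KL = -2.432791 - 6 + 9 = 0.5672

0.5672


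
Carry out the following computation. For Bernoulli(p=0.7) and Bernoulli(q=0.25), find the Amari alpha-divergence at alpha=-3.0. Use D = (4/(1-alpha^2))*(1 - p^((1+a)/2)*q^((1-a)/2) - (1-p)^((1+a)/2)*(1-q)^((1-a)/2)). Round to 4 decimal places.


Amari alpha-divergence:
D = (4/(1-alpha^2))*(1 - p^((1+a)/2)*q^((1-a)/2) - (1-p)^((1+a)/2)*(1-q)^((1-a)/2)).
alpha = -3.0, p = 0.7, q = 0.25.
e1 = (1+alpha)/2 = -1.0, e2 = (1-alpha)/2 = 2.0.
t1 = p^e1 * q^e2 = 0.7^-1.0 * 0.25^2.0 = 0.089286.
t2 = (1-p)^e1 * (1-q)^e2 = 0.3^-1.0 * 0.75^2.0 = 1.875.
4/(1-alpha^2) = -0.5.
D = -0.5*(1 - 0.089286 - 1.875) = 0.4821

0.4821


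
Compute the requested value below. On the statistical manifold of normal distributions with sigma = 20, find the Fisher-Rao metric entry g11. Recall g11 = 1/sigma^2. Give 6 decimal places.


For the 2-parameter normal family, the Fisher metric has:
  g11 = 1/sigma^2, g22 = 2/sigma^2.
sigma = 20, sigma^2 = 400.
g11 = 0.002500

0.002500


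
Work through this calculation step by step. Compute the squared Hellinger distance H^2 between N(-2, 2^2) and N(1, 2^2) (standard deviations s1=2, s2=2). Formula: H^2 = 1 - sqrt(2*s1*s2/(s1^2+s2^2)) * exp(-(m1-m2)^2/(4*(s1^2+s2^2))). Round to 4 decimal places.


Squared Hellinger distance for Gaussians:
H^2 = 1 - sqrt(2*s1*s2/(s1^2+s2^2)) * exp(-(m1-m2)^2/(4*(s1^2+s2^2))).
s1^2 = 4, s2^2 = 4, s1^2+s2^2 = 8.
sqrt(2*2*2/(8)) = 1.0.
(m1-m2)^2 = (-3)^2 = 9.
exp(-9/(4*8)) = exp(-0.28125) = 0.75484.
H^2 = 1 - 1.0*0.75484 = 0.2452

0.2452


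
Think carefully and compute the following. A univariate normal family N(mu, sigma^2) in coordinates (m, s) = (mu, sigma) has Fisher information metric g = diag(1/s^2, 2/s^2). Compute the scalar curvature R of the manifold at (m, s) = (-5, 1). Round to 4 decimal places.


The metric has the form g = (A dm^2 + B ds^2)/s^2 with A = 1, B = 2.
Substitute u = sqrt(A/B)*m: g = B*(du^2 + ds^2)/s^2, i.e. B times the
Poincare upper half-plane metric, which has constant Gaussian curvature -1.
Scaling a 2D metric by a constant c divides the Gaussian curvature by c,
so K = -1/B = -1/(2) = -0.5000 everywhere (the point (m, s) = (-5, 1) is irrelevant:
the curvature is constant).
Scalar curvature in dimension 2: R = 2K = -2/(2) = -1.0000.

-1.0000


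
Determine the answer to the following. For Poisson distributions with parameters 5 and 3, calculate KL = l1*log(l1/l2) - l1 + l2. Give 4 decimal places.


KL divergence for Poisson:
KL = l1*log(l1/l2) - l1 + l2.
l1 = 5, l2 = 3.
log(5/3) = 0.510826.
l1*log(l1/l2) = 5 * 0.510826 = 2.554128.
KL = 2.554128 - 5 + 3 = 0.5541

0.5541


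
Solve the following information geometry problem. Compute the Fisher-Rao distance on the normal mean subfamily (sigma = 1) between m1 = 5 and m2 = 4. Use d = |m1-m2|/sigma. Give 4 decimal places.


On the fixed-variance normal subfamily, geodesic distance = |m1-m2|/sigma.
|5 - 4| = 1.
sigma = 1.
d = 1/1 = 1.0000

1.0000


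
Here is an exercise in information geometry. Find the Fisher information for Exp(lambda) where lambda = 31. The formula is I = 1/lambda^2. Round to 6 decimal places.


Fisher information for exponential: I(lambda) = 1/lambda^2.
lambda = 31, lambda^2 = 961.
I = 1/961 = 0.001041

0.001041


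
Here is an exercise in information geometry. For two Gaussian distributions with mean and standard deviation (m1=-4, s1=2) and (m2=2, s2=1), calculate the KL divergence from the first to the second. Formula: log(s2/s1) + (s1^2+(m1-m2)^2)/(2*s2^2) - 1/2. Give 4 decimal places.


KL divergence between normal distributions:
KL = log(s2/s1) + (s1^2 + (m1-m2)^2)/(2*s2^2) - 1/2.
log(1/2) = -0.693147.
(2^2 + (-4-2)^2)/(2*1^2) = (4 + 36)/2 = 20.0.
KL = -0.693147 + 20.0 - 0.5 = 18.8069

18.8069


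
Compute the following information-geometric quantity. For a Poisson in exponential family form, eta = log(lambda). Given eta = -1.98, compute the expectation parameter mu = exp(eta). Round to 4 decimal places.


Expectation parameter for Poisson exponential family:
mu = exp(eta).
eta = -1.98.
mu = exp(-1.98) = 0.1381

0.1381


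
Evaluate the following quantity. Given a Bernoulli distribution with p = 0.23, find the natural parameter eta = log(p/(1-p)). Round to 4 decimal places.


Natural parameter for Bernoulli: eta = log(p/(1-p)).
p = 0.23, 1-p = 0.77.
p/(1-p) = 0.298701.
eta = log(0.298701) = -1.2083

-1.2083


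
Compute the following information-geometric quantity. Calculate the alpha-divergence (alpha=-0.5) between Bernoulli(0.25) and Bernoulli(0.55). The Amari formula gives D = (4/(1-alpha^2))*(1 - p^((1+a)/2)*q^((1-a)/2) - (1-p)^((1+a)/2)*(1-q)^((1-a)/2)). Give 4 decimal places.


Amari alpha-divergence:
D = (4/(1-alpha^2))*(1 - p^((1+a)/2)*q^((1-a)/2) - (1-p)^((1+a)/2)*(1-q)^((1-a)/2)).
alpha = -0.5, p = 0.25, q = 0.55.
e1 = (1+alpha)/2 = 0.25, e2 = (1-alpha)/2 = 0.75.
t1 = p^e1 * q^e2 = 0.25^0.25 * 0.55^0.75 = 0.451603.
t2 = (1-p)^e1 * (1-q)^e2 = 0.75^0.25 * 0.45^0.75 = 0.511299.
4/(1-alpha^2) = 5.333333.
D = 5.333333*(1 - 0.451603 - 0.511299) = 0.1979

0.1979


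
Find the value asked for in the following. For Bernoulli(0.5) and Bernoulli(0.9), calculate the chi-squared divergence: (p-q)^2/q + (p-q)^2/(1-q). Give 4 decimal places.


Chi-squared divergence between Bernoulli distributions:
chi^2 = (p-q)^2/q + (p-q)^2/(1-q).
p = 0.5, q = 0.9, p-q = -0.4.
(p-q)^2 = 0.16.
term1 = 0.16/0.9 = 0.177778.
term2 = 0.16/0.1 = 1.6.
chi^2 = 0.177778 + 1.6 = 1.7778

1.7778


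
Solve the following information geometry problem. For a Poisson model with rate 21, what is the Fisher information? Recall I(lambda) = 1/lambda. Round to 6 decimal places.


Fisher information for Poisson: I(lambda) = 1/lambda.
lambda = 21.
I(lambda) = 1/21 = 0.047619

0.047619


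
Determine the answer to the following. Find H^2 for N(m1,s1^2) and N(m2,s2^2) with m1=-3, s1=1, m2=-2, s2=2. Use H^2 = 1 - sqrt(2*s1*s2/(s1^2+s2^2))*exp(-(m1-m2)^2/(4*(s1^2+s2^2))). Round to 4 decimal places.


Squared Hellinger distance for Gaussians:
H^2 = 1 - sqrt(2*s1*s2/(s1^2+s2^2)) * exp(-(m1-m2)^2/(4*(s1^2+s2^2))).
s1^2 = 1, s2^2 = 4, s1^2+s2^2 = 5.
sqrt(2*1*2/(5)) = 0.894427.
(m1-m2)^2 = (-1)^2 = 1.
exp(-1/(4*5)) = exp(-0.05) = 0.951229.
H^2 = 1 - 0.894427*0.951229 = 0.1492

0.1492


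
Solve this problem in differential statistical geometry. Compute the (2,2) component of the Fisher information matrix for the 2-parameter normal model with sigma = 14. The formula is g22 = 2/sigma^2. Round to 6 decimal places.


For the 2-parameter normal family, the Fisher metric has:
  g11 = 1/sigma^2, g22 = 2/sigma^2.
sigma = 14, sigma^2 = 196.
g22 = 0.010204

0.010204


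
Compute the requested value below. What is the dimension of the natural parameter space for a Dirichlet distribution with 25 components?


Exponential family dimension calculation:
Dirichlet with 25 components has 25 natural parameters.

25


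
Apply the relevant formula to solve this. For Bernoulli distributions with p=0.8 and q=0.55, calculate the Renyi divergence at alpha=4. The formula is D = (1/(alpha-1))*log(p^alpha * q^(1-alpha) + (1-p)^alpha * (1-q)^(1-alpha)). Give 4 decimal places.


Renyi divergence of order alpha between Bernoulli distributions:
D = (1/(alpha-1))*log(p^alpha * q^(1-alpha) + (1-p)^alpha * (1-q)^(1-alpha)).
alpha = 4, p = 0.8, q = 0.55.
p^alpha * q^(1-alpha) = 0.8^4 * 0.55^-3 = 2.461908.
(1-p)^alpha * (1-q)^(1-alpha) = 0.2^4 * 0.45^-3 = 0.017558.
sum = 2.461908 + 0.017558 = 2.479467.
D = (1/3)*log(2.479467) = 0.3027

0.3027


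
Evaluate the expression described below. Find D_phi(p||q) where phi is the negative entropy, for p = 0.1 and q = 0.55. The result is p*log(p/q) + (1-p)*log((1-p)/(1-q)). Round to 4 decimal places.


Bregman divergence with negative entropy generator:
D = p*log(p/q) + (1-p)*log((1-p)/(1-q)).
p = 0.1, q = 0.55.
p*log(p/q) = 0.1*log(0.1/0.55) = -0.170475.
(1-p)*log((1-p)/(1-q)) = 0.9*log(0.9/0.45) = 0.623832.
D = -0.170475 + 0.623832 = 0.4534

0.4534


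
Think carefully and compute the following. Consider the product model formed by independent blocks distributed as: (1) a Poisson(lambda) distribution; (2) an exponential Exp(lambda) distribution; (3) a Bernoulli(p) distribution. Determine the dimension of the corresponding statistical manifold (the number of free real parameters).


The dimension of a statistical manifold equals the number of free
(independent) real parameters of the model. For a product of independent
blocks the parameter counts add.
- Poisson (lambda): 1.
- exponential (lambda): 1.
- Bernoulli (p): 1.
Total = 1 + 1 + 1 = 3.
Dimension = 3

3


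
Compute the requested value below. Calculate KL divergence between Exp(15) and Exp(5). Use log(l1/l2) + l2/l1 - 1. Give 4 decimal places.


KL divergence for exponential family:
KL = log(l1/l2) + l2/l1 - 1.
log(15/5) = 1.098612.
5/15 = 0.333333.
KL = 1.098612 + 0.333333 - 1 = 0.4319

0.4319


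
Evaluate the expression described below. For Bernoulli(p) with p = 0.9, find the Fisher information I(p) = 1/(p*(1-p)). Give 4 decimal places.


For Bernoulli(p), Fisher information is I(p) = 1/(p*(1-p)).
p = 0.9, 1-p = 0.1.
p*(1-p) = 0.09.
I(p) = 1/0.09 = 11.1111

11.1111


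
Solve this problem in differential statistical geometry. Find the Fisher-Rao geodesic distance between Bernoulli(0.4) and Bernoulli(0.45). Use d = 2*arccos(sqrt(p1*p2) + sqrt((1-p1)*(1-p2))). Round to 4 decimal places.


Geodesic distance on Bernoulli manifold:
d(p1,p2) = 2*arccos(sqrt(p1*p2) + sqrt((1-p1)*(1-p2))).
sqrt(p1*p2) = sqrt(0.4*0.45) = 0.424264.
sqrt((1-p1)*(1-p2)) = sqrt(0.6*0.55) = 0.574456.
arg = 0.424264 + 0.574456 = 0.99872.
d = 2*arccos(0.99872) = 0.1012

0.1012


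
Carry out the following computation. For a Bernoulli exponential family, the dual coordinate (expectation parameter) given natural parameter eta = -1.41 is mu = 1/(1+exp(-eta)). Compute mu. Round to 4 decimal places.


Dual coordinate (expectation parameter) for Bernoulli:
mu = 1/(1+exp(-eta)).
eta = -1.41.
exp(-eta) = exp(1.41) = 4.095955.
mu = 1/(1+4.095955) = 0.1962

0.1962


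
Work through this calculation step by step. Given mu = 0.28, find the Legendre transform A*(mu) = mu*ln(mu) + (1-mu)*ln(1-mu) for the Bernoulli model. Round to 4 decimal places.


Legendre transform for Bernoulli:
A*(mu) = mu*log(mu) + (1-mu)*log(1-mu).
mu = 0.28, 1-mu = 0.72.
mu*log(mu) = 0.28*log(0.28) = -0.35643.
(1-mu)*log(1-mu) = 0.72*log(0.72) = -0.236523.
A* = -0.35643 + -0.236523 = -0.5930

-0.5930


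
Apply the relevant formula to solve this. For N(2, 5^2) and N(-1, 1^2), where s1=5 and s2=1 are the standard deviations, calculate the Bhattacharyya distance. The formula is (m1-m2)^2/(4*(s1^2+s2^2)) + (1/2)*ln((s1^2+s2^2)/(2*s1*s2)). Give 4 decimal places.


Bhattacharyya distance between two Gaussians:
DB = (m1-m2)^2/(4*(s1^2+s2^2)) + (1/2)*ln((s1^2+s2^2)/(2*s1*s2)).
(m1-m2)^2 = (3)^2 = 9.
s1^2+s2^2 = 25 + 1 = 26.
term1 = 9/104 = 0.086538.
term2 = 0.5*ln(26/10.0) = 0.477756.
DB = 0.086538 + 0.477756 = 0.5643

0.5643


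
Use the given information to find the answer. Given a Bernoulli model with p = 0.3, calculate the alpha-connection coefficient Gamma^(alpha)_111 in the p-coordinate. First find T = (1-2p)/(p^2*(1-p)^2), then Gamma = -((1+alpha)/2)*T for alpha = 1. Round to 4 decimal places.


Skewness (Amari-Chentsov) tensor: T = (1-2p)/(p^2*(1-p)^2).
p = 0.3, 1-2p = 0.4, p^2 = 0.09, (1-p)^2 = 0.49.
T = 0.4/(0.09 * 0.49) = 9.070295.
In the p-coordinate, Gamma^(alpha) = Gamma^(0) - (alpha/2)*T with Gamma^(0) = (1/2)*g'(p) = -T/2,
so Gamma^(alpha) = -((1+alpha)/2)*T.
alpha = 1, -(1+alpha)/2 = -1.0.
Gamma = -1.0 * 9.070295 = -9.0703

-9.0703


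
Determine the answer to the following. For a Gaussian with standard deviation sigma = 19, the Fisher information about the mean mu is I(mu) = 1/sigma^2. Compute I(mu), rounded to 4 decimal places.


The Fisher information for the mean of a normal distribution is I(mu) = 1/sigma^2.
sigma = 19, so sigma^2 = 361.
I(mu) = 1/361 = 0.0028

0.0028


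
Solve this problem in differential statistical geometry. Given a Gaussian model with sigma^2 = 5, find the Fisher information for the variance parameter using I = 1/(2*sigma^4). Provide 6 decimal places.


Fisher information for variance: I(sigma^2) = 1/(2*sigma^4).
sigma^2 = 5, so sigma^4 = 25.
I = 1/(2*25) = 1/50 = 0.020000

0.020000


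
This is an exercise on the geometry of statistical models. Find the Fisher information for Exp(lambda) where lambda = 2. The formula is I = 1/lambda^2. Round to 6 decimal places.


Fisher information for exponential: I(lambda) = 1/lambda^2.
lambda = 2, lambda^2 = 4.
I = 1/4 = 0.250000

0.250000


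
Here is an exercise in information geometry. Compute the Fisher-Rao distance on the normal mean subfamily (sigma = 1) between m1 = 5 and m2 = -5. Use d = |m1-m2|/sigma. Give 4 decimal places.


On the fixed-variance normal subfamily, geodesic distance = |m1-m2|/sigma.
|5 - -5| = 10.
sigma = 1.
d = 10/1 = 10.0000

10.0000


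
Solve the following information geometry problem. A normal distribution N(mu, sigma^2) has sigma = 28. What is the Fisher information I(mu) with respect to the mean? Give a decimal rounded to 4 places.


The Fisher information for the mean of a normal distribution is I(mu) = 1/sigma^2.
sigma = 28, so sigma^2 = 784.
I(mu) = 1/784 = 0.0013

0.0013


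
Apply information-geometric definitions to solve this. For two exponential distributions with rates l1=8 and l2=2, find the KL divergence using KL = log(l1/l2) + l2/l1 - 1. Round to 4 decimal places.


KL divergence for exponential family:
KL = log(l1/l2) + l2/l1 - 1.
log(8/2) = 1.386294.
2/8 = 0.25.
KL = 1.386294 + 0.25 - 1 = 0.6363

0.6363


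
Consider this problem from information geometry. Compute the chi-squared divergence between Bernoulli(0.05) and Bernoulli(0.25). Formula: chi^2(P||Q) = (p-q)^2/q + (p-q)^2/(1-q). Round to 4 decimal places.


Chi-squared divergence between Bernoulli distributions:
chi^2 = (p-q)^2/q + (p-q)^2/(1-q).
p = 0.05, q = 0.25, p-q = -0.2.
(p-q)^2 = 0.04.
term1 = 0.04/0.25 = 0.16.
term2 = 0.04/0.75 = 0.053333.
chi^2 = 0.16 + 0.053333 = 0.2133

0.2133


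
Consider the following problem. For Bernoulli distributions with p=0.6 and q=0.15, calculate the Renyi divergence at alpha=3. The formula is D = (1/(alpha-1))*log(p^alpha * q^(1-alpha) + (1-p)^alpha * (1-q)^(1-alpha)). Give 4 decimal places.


Renyi divergence of order alpha between Bernoulli distributions:
D = (1/(alpha-1))*log(p^alpha * q^(1-alpha) + (1-p)^alpha * (1-q)^(1-alpha)).
alpha = 3, p = 0.6, q = 0.15.
p^alpha * q^(1-alpha) = 0.6^3 * 0.15^-2 = 9.6.
(1-p)^alpha * (1-q)^(1-alpha) = 0.4^3 * 0.85^-2 = 0.088581.
sum = 9.6 + 0.088581 = 9.688581.
D = (1/2)*log(9.688581) = 1.1355

1.1355


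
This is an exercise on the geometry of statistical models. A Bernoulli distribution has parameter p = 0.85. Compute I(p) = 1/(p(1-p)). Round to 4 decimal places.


For Bernoulli(p), Fisher information is I(p) = 1/(p*(1-p)).
p = 0.85, 1-p = 0.15.
p*(1-p) = 0.1275.
I(p) = 1/0.1275 = 7.8431

7.8431


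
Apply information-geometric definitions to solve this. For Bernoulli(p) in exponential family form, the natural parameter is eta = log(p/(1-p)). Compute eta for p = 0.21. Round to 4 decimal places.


Natural parameter for Bernoulli: eta = log(p/(1-p)).
p = 0.21, 1-p = 0.79.
p/(1-p) = 0.265823.
eta = log(0.265823) = -1.3249

-1.3249


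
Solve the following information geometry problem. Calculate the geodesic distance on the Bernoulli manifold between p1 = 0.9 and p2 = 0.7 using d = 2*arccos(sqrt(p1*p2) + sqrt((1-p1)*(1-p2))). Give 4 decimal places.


Geodesic distance on Bernoulli manifold:
d(p1,p2) = 2*arccos(sqrt(p1*p2) + sqrt((1-p1)*(1-p2))).
sqrt(p1*p2) = sqrt(0.9*0.7) = 0.793725.
sqrt((1-p1)*(1-p2)) = sqrt(0.1*0.3) = 0.173205.
arg = 0.793725 + 0.173205 = 0.96693.
d = 2*arccos(0.96693) = 0.5158

0.5158


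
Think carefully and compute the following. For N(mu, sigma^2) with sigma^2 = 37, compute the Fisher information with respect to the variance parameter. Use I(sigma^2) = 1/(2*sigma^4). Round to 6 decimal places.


Fisher information for variance: I(sigma^2) = 1/(2*sigma^4).
sigma^2 = 37, so sigma^4 = 1369.
I = 1/(2*1369) = 1/2738 = 0.000365

0.000365


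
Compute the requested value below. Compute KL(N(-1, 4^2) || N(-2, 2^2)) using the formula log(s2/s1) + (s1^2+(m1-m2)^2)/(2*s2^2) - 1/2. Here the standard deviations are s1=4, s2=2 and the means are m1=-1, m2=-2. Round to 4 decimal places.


KL divergence between normal distributions:
KL = log(s2/s1) + (s1^2 + (m1-m2)^2)/(2*s2^2) - 1/2.
log(2/4) = -0.693147.
(4^2 + (-1--2)^2)/(2*2^2) = (16 + 1)/8 = 2.125.
KL = -0.693147 + 2.125 - 0.5 = 0.9319

0.9319


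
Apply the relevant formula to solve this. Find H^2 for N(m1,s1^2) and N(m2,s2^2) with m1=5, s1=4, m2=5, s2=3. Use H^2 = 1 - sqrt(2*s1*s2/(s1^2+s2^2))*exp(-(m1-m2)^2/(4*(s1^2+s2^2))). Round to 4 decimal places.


Squared Hellinger distance for Gaussians:
H^2 = 1 - sqrt(2*s1*s2/(s1^2+s2^2)) * exp(-(m1-m2)^2/(4*(s1^2+s2^2))).
s1^2 = 16, s2^2 = 9, s1^2+s2^2 = 25.
sqrt(2*4*3/(25)) = 0.979796.
(m1-m2)^2 = (0)^2 = 0.
exp(-0/(4*25)) = exp(0.0) = 1.0.
H^2 = 1 - 0.979796*1.0 = 0.0202

0.0202


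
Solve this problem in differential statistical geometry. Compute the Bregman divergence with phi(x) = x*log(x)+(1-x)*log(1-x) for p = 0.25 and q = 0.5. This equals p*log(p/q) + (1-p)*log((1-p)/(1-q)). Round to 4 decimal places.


Bregman divergence with negative entropy generator:
D = p*log(p/q) + (1-p)*log((1-p)/(1-q)).
p = 0.25, q = 0.5.
p*log(p/q) = 0.25*log(0.25/0.5) = -0.173287.
(1-p)*log((1-p)/(1-q)) = 0.75*log(0.75/0.5) = 0.304099.
D = -0.173287 + 0.304099 = 0.1308

0.1308


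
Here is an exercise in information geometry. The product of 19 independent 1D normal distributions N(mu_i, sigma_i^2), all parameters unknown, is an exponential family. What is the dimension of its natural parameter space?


Exponential family dimension calculation:
Each univariate normal has two natural parameters (mu/sigma^2 and -1/(2 sigma^2)).
With 19 independent components, dim = 2 * 19 = 38.

38


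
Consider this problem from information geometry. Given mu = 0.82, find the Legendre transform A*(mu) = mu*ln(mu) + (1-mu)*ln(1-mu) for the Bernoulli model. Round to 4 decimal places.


Legendre transform for Bernoulli:
A*(mu) = mu*log(mu) + (1-mu)*log(1-mu).
mu = 0.82, 1-mu = 0.18.
mu*log(mu) = 0.82*log(0.82) = -0.16273.
(1-mu)*log(1-mu) = 0.18*log(0.18) = -0.308664.
A* = -0.16273 + -0.308664 = -0.4714

-0.4714


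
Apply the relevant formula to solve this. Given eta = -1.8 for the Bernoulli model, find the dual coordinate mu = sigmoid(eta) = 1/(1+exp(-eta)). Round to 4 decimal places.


Dual coordinate (expectation parameter) for Bernoulli:
mu = 1/(1+exp(-eta)).
eta = -1.8.
exp(-eta) = exp(1.8) = 6.049647.
mu = 1/(1+6.049647) = 0.1419

0.1419


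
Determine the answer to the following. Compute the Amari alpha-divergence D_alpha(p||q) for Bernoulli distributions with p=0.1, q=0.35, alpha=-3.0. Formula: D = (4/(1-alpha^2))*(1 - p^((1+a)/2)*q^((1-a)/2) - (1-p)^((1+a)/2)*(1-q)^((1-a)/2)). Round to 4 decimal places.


Amari alpha-divergence:
D = (4/(1-alpha^2))*(1 - p^((1+a)/2)*q^((1-a)/2) - (1-p)^((1+a)/2)*(1-q)^((1-a)/2)).
alpha = -3.0, p = 0.1, q = 0.35.
e1 = (1+alpha)/2 = -1.0, e2 = (1-alpha)/2 = 2.0.
t1 = p^e1 * q^e2 = 0.1^-1.0 * 0.35^2.0 = 1.225.
t2 = (1-p)^e1 * (1-q)^e2 = 0.9^-1.0 * 0.65^2.0 = 0.469444.
4/(1-alpha^2) = -0.5.
D = -0.5*(1 - 1.225 - 0.469444) = 0.3472

0.3472


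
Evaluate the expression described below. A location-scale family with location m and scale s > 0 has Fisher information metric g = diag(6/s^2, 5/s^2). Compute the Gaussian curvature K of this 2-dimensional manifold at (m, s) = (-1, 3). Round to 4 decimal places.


The metric has the form g = (A dm^2 + B ds^2)/s^2 with A = 6, B = 5.
Substitute u = sqrt(A/B)*m: g = B*(du^2 + ds^2)/s^2, i.e. B times the
Poincare upper half-plane metric, which has constant Gaussian curvature -1.
Scaling a 2D metric by a constant c divides the Gaussian curvature by c,
so K = -1/B = -1/(5) = -0.2000 everywhere (the point (m, s) = (-1, 3) is irrelevant:
the curvature is constant).
The requested Gaussian curvature is K = -0.2000.

-0.2000


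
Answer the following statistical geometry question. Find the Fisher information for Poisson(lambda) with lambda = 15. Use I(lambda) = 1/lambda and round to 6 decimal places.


Fisher information for Poisson: I(lambda) = 1/lambda.
lambda = 15.
I(lambda) = 1/15 = 0.066667

0.066667


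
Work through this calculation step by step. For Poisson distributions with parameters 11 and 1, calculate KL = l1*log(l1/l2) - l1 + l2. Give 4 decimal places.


KL divergence for Poisson:
KL = l1*log(l1/l2) - l1 + l2.
l1 = 11, l2 = 1.
log(11/1) = 2.397895.
l1*log(l1/l2) = 11 * 2.397895 = 26.376848.
KL = 26.376848 - 11 + 1 = 16.3768

16.3768


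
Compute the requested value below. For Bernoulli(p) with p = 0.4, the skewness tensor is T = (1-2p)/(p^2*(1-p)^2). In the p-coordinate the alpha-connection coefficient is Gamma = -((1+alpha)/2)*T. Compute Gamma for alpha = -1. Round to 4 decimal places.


Skewness (Amari-Chentsov) tensor: T = (1-2p)/(p^2*(1-p)^2).
p = 0.4, 1-2p = 0.2, p^2 = 0.16, (1-p)^2 = 0.36.
T = 0.2/(0.16 * 0.36) = 3.472222.
In the p-coordinate, Gamma^(alpha) = Gamma^(0) - (alpha/2)*T with Gamma^(0) = (1/2)*g'(p) = -T/2,
so Gamma^(alpha) = -((1+alpha)/2)*T.
alpha = -1, -(1+alpha)/2 = 0.0.
Gamma = 0.0 * 3.472222 = 0.0000

0.0000


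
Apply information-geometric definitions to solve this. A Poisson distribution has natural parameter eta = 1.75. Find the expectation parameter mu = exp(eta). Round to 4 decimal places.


Expectation parameter for Poisson exponential family:
mu = exp(eta).
eta = 1.75.
mu = exp(1.75) = 5.7546

5.7546


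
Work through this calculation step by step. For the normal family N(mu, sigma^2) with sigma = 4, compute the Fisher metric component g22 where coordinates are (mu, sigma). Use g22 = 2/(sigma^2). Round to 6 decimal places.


For the 2-parameter normal family, the Fisher metric has:
  g11 = 1/sigma^2, g22 = 2/sigma^2.
sigma = 4, sigma^2 = 16.
g22 = 0.125000

0.125000


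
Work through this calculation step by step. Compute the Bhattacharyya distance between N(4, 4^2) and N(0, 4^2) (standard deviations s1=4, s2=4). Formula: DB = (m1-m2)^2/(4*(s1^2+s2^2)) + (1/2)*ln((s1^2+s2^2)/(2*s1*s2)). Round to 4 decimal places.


Bhattacharyya distance between two Gaussians:
DB = (m1-m2)^2/(4*(s1^2+s2^2)) + (1/2)*ln((s1^2+s2^2)/(2*s1*s2)).
(m1-m2)^2 = (4)^2 = 16.
s1^2+s2^2 = 16 + 16 = 32.
term1 = 16/128 = 0.125.
term2 = 0.5*ln(32/32.0) = 0.0.
DB = 0.125 + 0.0 = 0.1250

0.1250


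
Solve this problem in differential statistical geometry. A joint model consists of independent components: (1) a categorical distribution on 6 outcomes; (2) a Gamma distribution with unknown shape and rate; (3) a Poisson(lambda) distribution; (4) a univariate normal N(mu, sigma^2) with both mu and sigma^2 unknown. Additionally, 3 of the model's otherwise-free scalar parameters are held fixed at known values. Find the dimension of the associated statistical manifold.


The dimension of a statistical manifold equals the number of free
(independent) real parameters of the model. For a product of independent
blocks the parameter counts add.
- categorical on 6 outcomes (probabilities sum to 1): 6-1 = 5.
- Gamma (shape, rate): 2.
- Poisson (lambda): 1.
- normal (mu, sigma^2): 2.
Total = 5 + 2 + 1 + 2 = 10.
3 parameter(s) fixed at known values: 10 - 3 = 7.
Dimension = 7

7


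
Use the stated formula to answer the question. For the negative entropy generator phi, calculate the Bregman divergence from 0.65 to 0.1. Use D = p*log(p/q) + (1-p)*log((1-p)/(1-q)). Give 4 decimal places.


Bregman divergence with negative entropy generator:
D = p*log(p/q) + (1-p)*log((1-p)/(1-q)).
p = 0.65, q = 0.1.
p*log(p/q) = 0.65*log(0.65/0.1) = 1.216671.
(1-p)*log((1-p)/(1-q)) = 0.35*log(0.35/0.9) = -0.330562.
D = 1.216671 + -0.330562 = 0.8861

0.8861


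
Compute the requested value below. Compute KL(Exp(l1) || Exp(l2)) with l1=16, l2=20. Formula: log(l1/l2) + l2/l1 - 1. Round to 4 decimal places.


KL divergence for exponential family:
KL = log(l1/l2) + l2/l1 - 1.
log(16/20) = -0.223144.
20/16 = 1.25.
KL = -0.223144 + 1.25 - 1 = 0.0269

0.0269


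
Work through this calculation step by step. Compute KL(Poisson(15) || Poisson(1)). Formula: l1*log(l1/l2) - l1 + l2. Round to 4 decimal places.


KL divergence for Poisson:
KL = l1*log(l1/l2) - l1 + l2.
l1 = 15, l2 = 1.
log(15/1) = 2.70805.
l1*log(l1/l2) = 15 * 2.70805 = 40.620753.
KL = 40.620753 - 15 + 1 = 26.6208

26.6208


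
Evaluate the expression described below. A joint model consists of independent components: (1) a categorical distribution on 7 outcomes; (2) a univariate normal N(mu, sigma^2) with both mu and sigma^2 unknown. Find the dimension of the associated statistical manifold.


The dimension of a statistical manifold equals the number of free
(independent) real parameters of the model. For a product of independent
blocks the parameter counts add.
- categorical on 7 outcomes (probabilities sum to 1): 7-1 = 6.
- normal (mu, sigma^2): 2.
Total = 6 + 2 = 8.
Dimension = 8

8


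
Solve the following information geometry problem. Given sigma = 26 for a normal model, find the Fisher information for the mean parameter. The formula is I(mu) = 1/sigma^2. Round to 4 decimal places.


The Fisher information for the mean of a normal distribution is I(mu) = 1/sigma^2.
sigma = 26, so sigma^2 = 676.
I(mu) = 1/676 = 0.0015

0.0015


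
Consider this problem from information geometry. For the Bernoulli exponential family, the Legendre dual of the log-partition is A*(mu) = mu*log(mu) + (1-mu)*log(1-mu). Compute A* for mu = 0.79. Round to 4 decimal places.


Legendre transform for Bernoulli:
A*(mu) = mu*log(mu) + (1-mu)*log(1-mu).
mu = 0.79, 1-mu = 0.21.
mu*log(mu) = 0.79*log(0.79) = -0.186221.
(1-mu)*log(1-mu) = 0.21*log(0.21) = -0.327736.
A* = -0.186221 + -0.327736 = -0.5140

-0.5140


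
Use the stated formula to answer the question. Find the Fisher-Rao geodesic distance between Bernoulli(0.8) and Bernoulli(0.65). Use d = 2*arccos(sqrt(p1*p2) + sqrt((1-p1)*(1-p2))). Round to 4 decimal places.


Geodesic distance on Bernoulli manifold:
d(p1,p2) = 2*arccos(sqrt(p1*p2) + sqrt((1-p1)*(1-p2))).
sqrt(p1*p2) = sqrt(0.8*0.65) = 0.72111.
sqrt((1-p1)*(1-p2)) = sqrt(0.2*0.35) = 0.264575.
arg = 0.72111 + 0.264575 = 0.985685.
d = 2*arccos(0.985685) = 0.3388

0.3388


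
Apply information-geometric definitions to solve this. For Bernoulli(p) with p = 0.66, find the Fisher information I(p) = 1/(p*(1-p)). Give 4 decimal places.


For Bernoulli(p), Fisher information is I(p) = 1/(p*(1-p)).
p = 0.66, 1-p = 0.34.
p*(1-p) = 0.2244.
I(p) = 1/0.2244 = 4.4563

4.4563


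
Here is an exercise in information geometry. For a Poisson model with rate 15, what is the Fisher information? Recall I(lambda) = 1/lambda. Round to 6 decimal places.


Fisher information for Poisson: I(lambda) = 1/lambda.
lambda = 15.
I(lambda) = 1/15 = 0.066667

0.066667


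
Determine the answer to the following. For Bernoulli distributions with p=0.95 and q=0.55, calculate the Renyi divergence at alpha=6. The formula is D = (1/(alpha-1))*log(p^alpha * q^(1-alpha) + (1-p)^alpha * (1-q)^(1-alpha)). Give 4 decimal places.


Renyi divergence of order alpha between Bernoulli distributions:
D = (1/(alpha-1))*log(p^alpha * q^(1-alpha) + (1-p)^alpha * (1-q)^(1-alpha)).
alpha = 6, p = 0.95, q = 0.55.
p^alpha * q^(1-alpha) = 0.95^6 * 0.55^-5 = 14.605895.
(1-p)^alpha * (1-q)^(1-alpha) = 0.05^6 * 0.45^-5 = 1e-06.
sum = 14.605895 + 1e-06 = 14.605896.
D = (1/5)*log(14.605896) = 0.5363

0.5363


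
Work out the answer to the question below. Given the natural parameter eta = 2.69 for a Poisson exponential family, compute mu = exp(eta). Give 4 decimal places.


Expectation parameter for Poisson exponential family:
mu = exp(eta).
eta = 2.69.
mu = exp(2.69) = 14.7317

14.7317


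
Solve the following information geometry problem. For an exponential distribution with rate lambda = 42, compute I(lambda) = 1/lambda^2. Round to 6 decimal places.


Fisher information for exponential: I(lambda) = 1/lambda^2.
lambda = 42, lambda^2 = 1764.
I = 1/1764 = 0.000567

0.000567


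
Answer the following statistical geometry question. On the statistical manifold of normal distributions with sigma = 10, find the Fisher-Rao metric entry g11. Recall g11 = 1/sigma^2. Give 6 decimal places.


For the 2-parameter normal family, the Fisher metric has:
  g11 = 1/sigma^2, g22 = 2/sigma^2.
sigma = 10, sigma^2 = 100.
g11 = 0.010000

0.010000


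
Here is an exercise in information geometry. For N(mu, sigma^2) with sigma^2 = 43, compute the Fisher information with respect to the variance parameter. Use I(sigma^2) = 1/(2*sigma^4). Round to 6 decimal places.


Fisher information for variance: I(sigma^2) = 1/(2*sigma^4).
sigma^2 = 43, so sigma^4 = 1849.
I = 1/(2*1849) = 1/3698 = 0.000270

0.000270


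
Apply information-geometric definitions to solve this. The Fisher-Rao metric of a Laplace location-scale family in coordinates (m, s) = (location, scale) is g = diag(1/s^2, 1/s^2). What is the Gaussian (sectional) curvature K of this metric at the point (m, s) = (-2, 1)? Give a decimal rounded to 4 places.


The metric has the form g = (A dm^2 + B ds^2)/s^2 with A = 1, B = 1.
Substitute u = sqrt(A/B)*m: g = B*(du^2 + ds^2)/s^2, i.e. B times the
Poincare upper half-plane metric, which has constant Gaussian curvature -1.
Scaling a 2D metric by a constant c divides the Gaussian curvature by c,
so K = -1/B = -1/(1) = -1.0000 everywhere (the point (m, s) = (-2, 1) is irrelevant:
the curvature is constant).
The requested Gaussian curvature is K = -1.0000.

-1.0000


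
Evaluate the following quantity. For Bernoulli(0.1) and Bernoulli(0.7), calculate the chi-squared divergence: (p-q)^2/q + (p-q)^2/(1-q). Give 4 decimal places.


Chi-squared divergence between Bernoulli distributions:
chi^2 = (p-q)^2/q + (p-q)^2/(1-q).
p = 0.1, q = 0.7, p-q = -0.6.
(p-q)^2 = 0.36.
term1 = 0.36/0.7 = 0.514286.
term2 = 0.36/0.3 = 1.2.
chi^2 = 0.514286 + 1.2 = 1.7143

1.7143


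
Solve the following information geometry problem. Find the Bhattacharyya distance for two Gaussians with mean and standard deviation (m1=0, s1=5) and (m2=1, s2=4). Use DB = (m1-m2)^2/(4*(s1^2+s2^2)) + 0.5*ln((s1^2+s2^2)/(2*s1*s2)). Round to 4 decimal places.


Bhattacharyya distance between two Gaussians:
DB = (m1-m2)^2/(4*(s1^2+s2^2)) + (1/2)*ln((s1^2+s2^2)/(2*s1*s2)).
(m1-m2)^2 = (-1)^2 = 1.
s1^2+s2^2 = 25 + 16 = 41.
term1 = 1/164 = 0.006098.
term2 = 0.5*ln(41/40.0) = 0.012346.
DB = 0.006098 + 0.012346 = 0.0184

0.0184


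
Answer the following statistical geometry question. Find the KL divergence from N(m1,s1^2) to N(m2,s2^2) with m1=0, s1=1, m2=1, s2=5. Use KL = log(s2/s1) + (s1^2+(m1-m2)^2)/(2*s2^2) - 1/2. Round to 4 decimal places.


KL divergence between normal distributions:
KL = log(s2/s1) + (s1^2 + (m1-m2)^2)/(2*s2^2) - 1/2.
log(5/1) = 1.609438.
(1^2 + (0-1)^2)/(2*5^2) = (1 + 1)/50 = 0.04.
KL = 1.609438 + 0.04 - 0.5 = 1.1494

1.1494


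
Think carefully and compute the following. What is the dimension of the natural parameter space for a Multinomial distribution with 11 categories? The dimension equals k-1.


Exponential family dimension calculation:
For Multinomial with k=11 categories, dim = k-1 = 10.

10


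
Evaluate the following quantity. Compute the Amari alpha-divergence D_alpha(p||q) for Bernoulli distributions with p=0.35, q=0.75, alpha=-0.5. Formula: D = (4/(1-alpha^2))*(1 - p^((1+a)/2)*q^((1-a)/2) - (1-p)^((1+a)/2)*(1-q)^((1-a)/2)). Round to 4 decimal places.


Amari alpha-divergence:
D = (4/(1-alpha^2))*(1 - p^((1+a)/2)*q^((1-a)/2) - (1-p)^((1+a)/2)*(1-q)^((1-a)/2)).
alpha = -0.5, p = 0.35, q = 0.75.
e1 = (1+alpha)/2 = 0.25, e2 = (1-alpha)/2 = 0.75.
t1 = p^e1 * q^e2 = 0.35^0.25 * 0.75^0.75 = 0.619888.
t2 = (1-p)^e1 * (1-q)^e2 = 0.65^0.25 * 0.25^0.75 = 0.317456.
4/(1-alpha^2) = 5.333333.
D = 5.333333*(1 - 0.619888 - 0.317456) = 0.3342

0.3342


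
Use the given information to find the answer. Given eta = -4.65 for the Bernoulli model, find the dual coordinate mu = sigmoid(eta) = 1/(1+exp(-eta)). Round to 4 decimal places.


Dual coordinate (expectation parameter) for Bernoulli:
mu = 1/(1+exp(-eta)).
eta = -4.65.
exp(-eta) = exp(4.65) = 104.584986.
mu = 1/(1+104.584986) = 0.0095

0.0095


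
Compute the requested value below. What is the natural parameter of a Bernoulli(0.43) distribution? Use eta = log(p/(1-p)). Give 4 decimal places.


Natural parameter for Bernoulli: eta = log(p/(1-p)).
p = 0.43, 1-p = 0.57.
p/(1-p) = 0.754386.
eta = log(0.754386) = -0.2819

-0.2819


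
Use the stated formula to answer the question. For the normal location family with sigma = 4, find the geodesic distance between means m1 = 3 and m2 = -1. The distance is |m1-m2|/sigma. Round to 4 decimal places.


On the fixed-variance normal subfamily, geodesic distance = |m1-m2|/sigma.
|3 - -1| = 4.
sigma = 4.
d = 4/4 = 1.0000

1.0000


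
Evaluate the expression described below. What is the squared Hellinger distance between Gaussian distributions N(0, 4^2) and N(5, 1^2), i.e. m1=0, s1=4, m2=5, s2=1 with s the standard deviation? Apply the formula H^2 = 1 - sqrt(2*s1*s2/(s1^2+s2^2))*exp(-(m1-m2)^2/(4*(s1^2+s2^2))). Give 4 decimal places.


Squared Hellinger distance for Gaussians:
H^2 = 1 - sqrt(2*s1*s2/(s1^2+s2^2)) * exp(-(m1-m2)^2/(4*(s1^2+s2^2))).
s1^2 = 16, s2^2 = 1, s1^2+s2^2 = 17.
sqrt(2*4*1/(17)) = 0.685994.
(m1-m2)^2 = (-5)^2 = 25.
exp(-25/(4*17)) = exp(-0.367647) = 0.692362.
H^2 = 1 - 0.685994*0.692362 = 0.5250

0.5250


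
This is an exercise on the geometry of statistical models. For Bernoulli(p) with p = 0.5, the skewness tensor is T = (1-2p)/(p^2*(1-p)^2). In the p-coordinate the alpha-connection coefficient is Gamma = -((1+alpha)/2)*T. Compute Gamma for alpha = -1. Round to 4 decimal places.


Skewness (Amari-Chentsov) tensor: T = (1-2p)/(p^2*(1-p)^2).
p = 0.5, 1-2p = 0.0, p^2 = 0.25, (1-p)^2 = 0.25.
T = 0.0/(0.25 * 0.25) = 0.0.
In the p-coordinate, Gamma^(alpha) = Gamma^(0) - (alpha/2)*T with Gamma^(0) = (1/2)*g'(p) = -T/2,
so Gamma^(alpha) = -((1+alpha)/2)*T.
alpha = -1, -(1+alpha)/2 = 0.0.
Gamma = 0.0 * 0.0 = 0.0000

0.0000


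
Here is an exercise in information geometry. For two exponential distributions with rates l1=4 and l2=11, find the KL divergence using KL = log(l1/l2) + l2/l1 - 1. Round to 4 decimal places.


KL divergence for exponential family:
KL = log(l1/l2) + l2/l1 - 1.
log(4/11) = -1.011601.
11/4 = 2.75.
KL = -1.011601 + 2.75 - 1 = 0.7384

0.7384


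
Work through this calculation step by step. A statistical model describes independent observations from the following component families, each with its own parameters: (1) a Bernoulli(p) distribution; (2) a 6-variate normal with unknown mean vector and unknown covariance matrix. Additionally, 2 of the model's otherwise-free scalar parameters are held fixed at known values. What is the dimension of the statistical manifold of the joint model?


The dimension of a statistical manifold equals the number of free
(independent) real parameters of the model. For a product of independent
blocks the parameter counts add.
- Bernoulli (p): 1.
- 6-variate normal: 6 (mean) + 6*7/2 = 21 (symmetric covariance) = 27.
Total = 1 + 27 = 28.
2 parameter(s) fixed at known values: 28 - 2 = 26.
Dimension = 26

26


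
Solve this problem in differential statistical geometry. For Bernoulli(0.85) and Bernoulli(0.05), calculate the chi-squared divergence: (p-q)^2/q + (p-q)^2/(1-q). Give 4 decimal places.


Chi-squared divergence between Bernoulli distributions:
chi^2 = (p-q)^2/q + (p-q)^2/(1-q).
p = 0.85, q = 0.05, p-q = 0.8.
(p-q)^2 = 0.64.
term1 = 0.64/0.05 = 12.8.
term2 = 0.64/0.95 = 0.673684.
chi^2 = 12.8 + 0.673684 = 13.4737

13.4737
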